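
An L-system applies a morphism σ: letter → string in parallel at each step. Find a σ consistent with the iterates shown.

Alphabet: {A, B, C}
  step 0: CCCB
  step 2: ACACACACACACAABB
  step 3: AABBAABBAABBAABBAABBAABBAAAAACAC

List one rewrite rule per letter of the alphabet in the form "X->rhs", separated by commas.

A->AA, B->AC, C->BB

  step 2 ⇒ step 3: ACACACACACACAABB ⇒ AA·BB·AA·BB·AA·BB·AA·BB·AA·BB·AA·BB·AA·AA·AC·AC
    A ↦ AA
    B ↦ AC
    C ↦ BB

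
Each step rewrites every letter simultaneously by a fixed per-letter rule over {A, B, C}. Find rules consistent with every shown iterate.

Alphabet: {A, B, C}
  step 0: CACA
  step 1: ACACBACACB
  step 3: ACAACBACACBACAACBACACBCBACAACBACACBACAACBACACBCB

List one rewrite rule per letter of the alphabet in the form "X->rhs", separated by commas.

A->CB, B->A, C->ACA

  step 0 ⇒ step 1: CACA ⇒ ACA·CB·ACA·CB
    A ↦ CB
    C ↦ ACA
    B ↦ A  (constrained at step 1)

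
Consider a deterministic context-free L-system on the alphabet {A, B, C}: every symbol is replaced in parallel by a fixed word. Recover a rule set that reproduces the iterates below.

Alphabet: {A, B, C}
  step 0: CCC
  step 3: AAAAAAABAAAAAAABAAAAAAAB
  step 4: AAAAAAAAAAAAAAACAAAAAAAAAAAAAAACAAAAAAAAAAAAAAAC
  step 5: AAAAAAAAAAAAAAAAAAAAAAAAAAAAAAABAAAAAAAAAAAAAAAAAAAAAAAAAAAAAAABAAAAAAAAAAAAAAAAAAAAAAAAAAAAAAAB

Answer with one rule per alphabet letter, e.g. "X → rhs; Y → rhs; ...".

  step 4 ⇒ step 5: AAAAAAAAAAAAAAACAAAAAAAAAAAAAAACAAAAAAAAAAAAAAAC ⇒ AA·AA·AA·AA·AA·AA·AA·AA·AA·AA·AA·AA·AA·AA·AA·AB·AA·AA·AA·AA·AA·AA·AA·AA·AA·AA·AA·AA·AA·AA·AA·AB·AA·AA·AA·AA·AA·AA·AA·AA·AA·AA·AA·AA·AA·AA·AA·AB
    A ↦ AA
    C ↦ AB
  step 3 ⇒ step 4: AAAAAAABAAAAAAABAAAAAAAB ⇒ AA·AA·AA·AA·AA·AA·AA·AC·AA·AA·AA·AA·AA·AA·AA·AC·AA·AA·AA·AA·AA·AA·AA·AC
    B ↦ AC

A->AA, B->AC, C->AB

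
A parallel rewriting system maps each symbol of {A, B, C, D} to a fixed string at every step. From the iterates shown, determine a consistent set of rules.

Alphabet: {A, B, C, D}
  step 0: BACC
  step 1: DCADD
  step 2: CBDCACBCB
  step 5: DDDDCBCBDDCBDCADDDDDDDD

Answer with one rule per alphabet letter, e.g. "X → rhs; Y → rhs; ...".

  step 1 ⇒ step 2: DCADD ⇒ CB·D·CA·CB·CB
    A ↦ CA
    C ↦ D
    D ↦ CB
  step 0 ⇒ step 1: BACC ⇒ D·CA·D·D
    B ↦ D

A->CA, B->D, C->D, D->CB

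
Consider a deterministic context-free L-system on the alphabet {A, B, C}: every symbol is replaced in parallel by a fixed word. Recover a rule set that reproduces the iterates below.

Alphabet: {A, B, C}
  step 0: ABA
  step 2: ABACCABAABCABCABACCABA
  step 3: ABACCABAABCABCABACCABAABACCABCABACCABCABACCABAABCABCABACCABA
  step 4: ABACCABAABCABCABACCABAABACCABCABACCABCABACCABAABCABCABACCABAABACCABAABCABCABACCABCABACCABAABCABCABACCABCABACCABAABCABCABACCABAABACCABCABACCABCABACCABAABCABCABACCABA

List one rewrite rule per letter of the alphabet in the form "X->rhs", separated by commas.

  step 3 ⇒ step 4: ABACCABAABCABCABACCABAABACCABCABACCABCABACCABAABCABCABACCABA ⇒ ABA·CC·ABA·ABC·ABC·ABA·CC·ABA·ABA·CC·ABC·ABA·CC·ABC·ABA·CC·ABA·ABC·ABC·ABA·CC·ABA·ABA·CC·ABA·ABC·ABC·ABA·CC·ABC·ABA·CC·ABA·ABC·ABC·ABA·CC·ABC·ABA·CC·ABA·ABC·ABC·ABA·CC·ABA·ABA·CC·ABC·ABA·CC·ABC·ABA·CC·ABA·ABC·ABC·ABA·CC·ABA
    A ↦ ABA
    B ↦ CC
    C ↦ ABC

A->ABA, B->CC, C->ABC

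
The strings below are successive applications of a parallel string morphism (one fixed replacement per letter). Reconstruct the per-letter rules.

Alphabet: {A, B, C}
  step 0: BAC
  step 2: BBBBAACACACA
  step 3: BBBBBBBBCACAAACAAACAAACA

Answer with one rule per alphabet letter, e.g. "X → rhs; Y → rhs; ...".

  step 2 ⇒ step 3: BBBBAACACACA ⇒ BB·BB·BB·BB·CA·CA·AA·CA·AA·CA·AA·CA
    A ↦ CA
    B ↦ BB
    C ↦ AA

A->CA, B->BB, C->AA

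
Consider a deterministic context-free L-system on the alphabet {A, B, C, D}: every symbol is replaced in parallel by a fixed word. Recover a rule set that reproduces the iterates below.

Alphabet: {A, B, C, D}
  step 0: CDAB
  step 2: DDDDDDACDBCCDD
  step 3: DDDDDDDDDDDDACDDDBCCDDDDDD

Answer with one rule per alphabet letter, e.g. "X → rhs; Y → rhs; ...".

A->AC, B->BCC, C->D, D->DD

  step 2 ⇒ step 3: DDDDDDACDBCCDD ⇒ DD·DD·DD·DD·DD·DD·AC·D·DD·BCC·D·D·DD·DD
    A ↦ AC
    B ↦ BCC
    C ↦ D
    D ↦ DD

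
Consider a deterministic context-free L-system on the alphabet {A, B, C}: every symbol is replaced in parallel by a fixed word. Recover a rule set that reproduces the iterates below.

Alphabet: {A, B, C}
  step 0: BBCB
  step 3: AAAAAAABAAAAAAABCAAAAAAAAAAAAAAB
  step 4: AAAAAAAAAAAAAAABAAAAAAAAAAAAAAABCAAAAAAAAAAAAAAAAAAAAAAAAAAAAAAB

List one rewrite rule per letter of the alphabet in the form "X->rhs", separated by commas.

A->AA, B->AB, C->CA

  step 3 ⇒ step 4: AAAAAAABAAAAAAABCAAAAAAAAAAAAAAB ⇒ AA·AA·AA·AA·AA·AA·AA·AB·AA·AA·AA·AA·AA·AA·AA·AB·CA·AA·AA·AA·AA·AA·AA·AA·AA·AA·AA·AA·AA·AA·AA·AB
    A ↦ AA
    B ↦ AB
    C ↦ CA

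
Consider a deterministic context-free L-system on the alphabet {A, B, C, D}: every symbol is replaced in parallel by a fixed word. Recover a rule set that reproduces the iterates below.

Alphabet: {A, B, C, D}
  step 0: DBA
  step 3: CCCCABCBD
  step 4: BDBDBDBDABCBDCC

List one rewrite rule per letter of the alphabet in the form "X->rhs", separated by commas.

  step 3 ⇒ step 4: CCCCABCBD ⇒ BD·BD·BD·BD·AB·C·BD·C·C
    A ↦ AB
    B ↦ C
    C ↦ BD
    D ↦ C

A->AB, B->C, C->BD, D->C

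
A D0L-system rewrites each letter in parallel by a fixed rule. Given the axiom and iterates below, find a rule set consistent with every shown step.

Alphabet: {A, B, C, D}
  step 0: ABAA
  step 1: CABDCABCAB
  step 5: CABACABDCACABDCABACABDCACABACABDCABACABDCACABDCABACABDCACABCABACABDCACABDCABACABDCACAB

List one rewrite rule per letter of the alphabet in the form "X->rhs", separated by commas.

  step 0 ⇒ step 1: ABAA ⇒ CAB·D·CAB·CAB
    A ↦ CAB
    B ↦ D
    C ↦ A  (constrained at step 1)
    D ↦ C  (constrained at step 1)

A->CAB, B->D, C->A, D->C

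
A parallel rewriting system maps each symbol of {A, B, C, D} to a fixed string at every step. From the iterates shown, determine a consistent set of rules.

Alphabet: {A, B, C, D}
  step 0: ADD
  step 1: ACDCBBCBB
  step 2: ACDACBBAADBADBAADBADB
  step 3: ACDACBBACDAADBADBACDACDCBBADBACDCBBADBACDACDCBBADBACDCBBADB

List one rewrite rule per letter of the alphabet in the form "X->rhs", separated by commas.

A->ACD, B->ADB, C->A, D->CBB

  step 2 ⇒ step 3: ACDACBBAADBADBAADBADB ⇒ ACD·A·CBB·ACD·A·ADB·ADB·ACD·ACD·CBB·ADB·ACD·CBB·ADB·ACD·ACD·CBB·ADB·ACD·CBB·ADB
    A ↦ ACD
    B ↦ ADB
    C ↦ A
    D ↦ CBB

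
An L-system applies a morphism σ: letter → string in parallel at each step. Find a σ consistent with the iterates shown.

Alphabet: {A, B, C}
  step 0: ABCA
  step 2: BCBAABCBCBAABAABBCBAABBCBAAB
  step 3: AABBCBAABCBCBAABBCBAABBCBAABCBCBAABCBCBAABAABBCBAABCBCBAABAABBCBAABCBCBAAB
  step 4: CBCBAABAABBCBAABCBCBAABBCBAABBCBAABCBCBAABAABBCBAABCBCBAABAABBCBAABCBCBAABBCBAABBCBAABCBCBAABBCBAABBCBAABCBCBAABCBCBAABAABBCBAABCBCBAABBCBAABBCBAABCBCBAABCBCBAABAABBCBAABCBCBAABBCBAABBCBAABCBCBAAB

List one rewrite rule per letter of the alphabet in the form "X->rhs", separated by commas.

  step 3 ⇒ step 4: AABBCBAABCBCBAABBCBAABBCBAABCBCBAABCBCBAABAABBCBAABCBCBAABAABBCBAABCBCBAAB ⇒ CB·CB·AAB·AAB·BCB·AAB·CB·CB·AAB·BCB·AAB·BCB·AAB·CB·CB·AAB·AAB·BCB·AAB·CB·CB·AAB·AAB·BCB·AAB·CB·CB·AAB·BCB·AAB·BCB·AAB·CB·CB·AAB·BCB·AAB·BCB·AAB·CB·CB·AAB·CB·CB·AAB·AAB·BCB·AAB·CB·CB·AAB·BCB·AAB·BCB·AAB·CB·CB·AAB·CB·CB·AAB·AAB·BCB·AAB·CB·CB·AAB·BCB·AAB·BCB·AAB·CB·CB·AAB
    A ↦ CB
    B ↦ AAB
    C ↦ BCB

A->CB, B->AAB, C->BCB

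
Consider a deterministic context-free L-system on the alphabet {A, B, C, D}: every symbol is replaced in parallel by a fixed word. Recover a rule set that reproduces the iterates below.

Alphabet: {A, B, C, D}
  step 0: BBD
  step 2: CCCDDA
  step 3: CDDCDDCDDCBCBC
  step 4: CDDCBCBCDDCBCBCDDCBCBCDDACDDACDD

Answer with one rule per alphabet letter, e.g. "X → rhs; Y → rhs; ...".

  step 3 ⇒ step 4: CDDCDDCDDCBCBC ⇒ CDD·CB·CB·CDD·CB·CB·CDD·CB·CB·CDD·A·CDD·A·CDD
    B ↦ A
    C ↦ CDD
    D ↦ CB
  step 2 ⇒ step 3: CCCDDA ⇒ CDD·CDD·CDD·CB·CB·C
    A ↦ C

A->C, B->A, C->CDD, D->CB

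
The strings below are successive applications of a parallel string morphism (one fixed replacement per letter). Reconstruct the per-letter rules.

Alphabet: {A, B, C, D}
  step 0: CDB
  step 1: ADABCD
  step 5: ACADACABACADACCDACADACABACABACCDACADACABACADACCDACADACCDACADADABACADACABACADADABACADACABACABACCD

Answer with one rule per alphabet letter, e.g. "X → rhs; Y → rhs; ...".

A->AC, B->CD, C->AD, D->AB

  step 0 ⇒ step 1: CDB ⇒ AD·AB·CD
    B ↦ CD
    C ↦ AD
    D ↦ AB
    A ↦ AC  (constrained at step 1)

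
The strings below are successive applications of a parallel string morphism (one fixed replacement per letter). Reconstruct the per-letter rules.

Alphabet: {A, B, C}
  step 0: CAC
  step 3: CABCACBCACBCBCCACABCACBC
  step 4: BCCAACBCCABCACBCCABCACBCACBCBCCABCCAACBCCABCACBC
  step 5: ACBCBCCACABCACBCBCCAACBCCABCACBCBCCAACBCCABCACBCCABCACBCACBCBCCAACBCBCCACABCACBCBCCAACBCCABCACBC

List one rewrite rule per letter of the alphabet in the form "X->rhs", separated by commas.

A->CA, B->AC, C->BC

  step 4 ⇒ step 5: BCCAACBCCABCACBCCABCACBCACBCBCCABCCAACBCCABCACBC ⇒ AC·BC·BC·CA·CA·BC·AC·BC·BC·CA·AC·BC·CA·BC·AC·BC·BC·CA·AC·BC·CA·BC·AC·BC·CA·BC·AC·BC·AC·BC·BC·CA·AC·BC·BC·CA·CA·BC·AC·BC·BC·CA·AC·BC·CA·BC·AC·BC
    A ↦ CA
    B ↦ AC
    C ↦ BC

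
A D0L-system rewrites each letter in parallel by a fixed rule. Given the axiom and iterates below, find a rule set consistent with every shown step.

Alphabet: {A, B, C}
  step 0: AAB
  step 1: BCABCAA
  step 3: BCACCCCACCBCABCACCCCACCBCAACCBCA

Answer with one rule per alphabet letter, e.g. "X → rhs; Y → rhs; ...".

A->BCA, B->A, C->CC

  step 0 ⇒ step 1: AAB ⇒ BCA·BCA·A
    A ↦ BCA
    B ↦ A
    C ↦ CC  (constrained at step 1)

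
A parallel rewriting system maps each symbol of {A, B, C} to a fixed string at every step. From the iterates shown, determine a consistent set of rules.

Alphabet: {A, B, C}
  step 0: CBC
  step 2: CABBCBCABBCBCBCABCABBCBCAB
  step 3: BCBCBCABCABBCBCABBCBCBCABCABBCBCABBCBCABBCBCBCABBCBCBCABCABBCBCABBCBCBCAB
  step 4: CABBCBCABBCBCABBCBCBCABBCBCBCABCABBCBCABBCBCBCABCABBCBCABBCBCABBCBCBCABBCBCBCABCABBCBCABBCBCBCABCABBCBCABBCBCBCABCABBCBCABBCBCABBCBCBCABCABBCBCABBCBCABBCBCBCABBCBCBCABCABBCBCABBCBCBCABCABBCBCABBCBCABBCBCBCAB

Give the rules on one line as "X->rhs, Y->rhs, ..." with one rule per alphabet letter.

A->CB, B->CAB, C->BCB

  step 3 ⇒ step 4: BCBCBCABCABBCBCABBCBCBCABCABBCBCABBCBCABBCBCBCABBCBCBCABCABBCBCABBCBCBCAB ⇒ CAB·BCB·CAB·BCB·CAB·BCB·CB·CAB·BCB·CB·CAB·CAB·BCB·CAB·BCB·CB·CAB·CAB·BCB·CAB·BCB·CAB·BCB·CB·CAB·BCB·CB·CAB·CAB·BCB·CAB·BCB·CB·CAB·CAB·BCB·CAB·BCB·CB·CAB·CAB·BCB·CAB·BCB·CAB·BCB·CB·CAB·CAB·BCB·CAB·BCB·CAB·BCB·CB·CAB·BCB·CB·CAB·CAB·BCB·CAB·BCB·CB·CAB·CAB·BCB·CAB·BCB·CAB·BCB·CB·CAB
    A ↦ CB
    B ↦ CAB
    C ↦ BCB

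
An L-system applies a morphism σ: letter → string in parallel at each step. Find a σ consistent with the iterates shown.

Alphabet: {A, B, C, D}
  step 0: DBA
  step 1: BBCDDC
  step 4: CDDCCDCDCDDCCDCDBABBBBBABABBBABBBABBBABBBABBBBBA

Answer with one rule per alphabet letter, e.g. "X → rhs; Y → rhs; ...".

  step 0 ⇒ step 1: DBA ⇒ BB·CD·DC
    A ↦ DC
    B ↦ CD
    D ↦ BB
    C ↦ BA  (constrained at step 1)

A->DC, B->CD, C->BA, D->BB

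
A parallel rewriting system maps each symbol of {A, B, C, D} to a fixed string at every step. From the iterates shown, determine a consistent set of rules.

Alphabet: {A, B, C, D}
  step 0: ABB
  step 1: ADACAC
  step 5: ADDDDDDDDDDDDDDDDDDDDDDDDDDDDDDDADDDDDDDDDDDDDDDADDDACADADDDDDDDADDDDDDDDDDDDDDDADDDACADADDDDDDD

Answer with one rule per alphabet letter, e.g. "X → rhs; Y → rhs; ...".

A->AD, B->AC, C->BA, D->DD

  step 0 ⇒ step 1: ABB ⇒ AD·AC·AC
    A ↦ AD
    B ↦ AC
    C ↦ BA  (constrained at step 1)
    D ↦ DD  (constrained at step 1)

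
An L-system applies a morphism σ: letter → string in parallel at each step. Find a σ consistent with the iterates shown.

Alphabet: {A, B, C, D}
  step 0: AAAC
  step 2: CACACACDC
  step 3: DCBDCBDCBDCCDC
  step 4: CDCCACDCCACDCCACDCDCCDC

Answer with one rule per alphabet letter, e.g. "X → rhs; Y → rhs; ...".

  step 3 ⇒ step 4: DCBDCBDCBDCCDC ⇒ C·DC·CA·C·DC·CA·C·DC·CA·C·DC·DC·C·DC
    B ↦ CA
    C ↦ DC
    D ↦ C
  step 2 ⇒ step 3: CACACACDC ⇒ DC·B·DC·B·DC·B·DC·C·DC
    A ↦ B

A->B, B->CA, C->DC, D->C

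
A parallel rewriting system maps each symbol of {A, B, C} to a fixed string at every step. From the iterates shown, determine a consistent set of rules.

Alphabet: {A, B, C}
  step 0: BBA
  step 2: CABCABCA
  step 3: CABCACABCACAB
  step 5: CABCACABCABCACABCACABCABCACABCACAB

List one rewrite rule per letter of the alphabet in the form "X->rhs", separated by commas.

  step 2 ⇒ step 3: CABCABCA ⇒ CA·B·CA·CA·B·CA·CA·B
    A ↦ B
    B ↦ CA
    C ↦ CA

A->B, B->CA, C->CA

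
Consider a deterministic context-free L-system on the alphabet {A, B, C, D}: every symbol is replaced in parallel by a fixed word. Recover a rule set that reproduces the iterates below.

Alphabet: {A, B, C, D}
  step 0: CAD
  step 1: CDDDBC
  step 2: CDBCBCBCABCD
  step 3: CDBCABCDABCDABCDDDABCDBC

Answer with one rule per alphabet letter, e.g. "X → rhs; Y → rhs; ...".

A->DD, B->AB, C->CD, D->BC

  step 2 ⇒ step 3: CDBCBCBCABCD ⇒ CD·BC·AB·CD·AB·CD·AB·CD·DD·AB·CD·BC
    A ↦ DD
    B ↦ AB
    C ↦ CD
    D ↦ BC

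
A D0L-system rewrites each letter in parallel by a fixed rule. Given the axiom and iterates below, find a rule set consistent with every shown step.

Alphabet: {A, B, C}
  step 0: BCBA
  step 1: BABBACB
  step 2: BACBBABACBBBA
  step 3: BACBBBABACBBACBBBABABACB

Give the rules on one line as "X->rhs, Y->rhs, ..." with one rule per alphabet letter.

  step 2 ⇒ step 3: BACBBABACBBBA ⇒ BA·CB·B·BA·BA·CB·BA·CB·B·BA·BA·BA·CB
    A ↦ CB
    B ↦ BA
    C ↦ B

A->CB, B->BA, C->B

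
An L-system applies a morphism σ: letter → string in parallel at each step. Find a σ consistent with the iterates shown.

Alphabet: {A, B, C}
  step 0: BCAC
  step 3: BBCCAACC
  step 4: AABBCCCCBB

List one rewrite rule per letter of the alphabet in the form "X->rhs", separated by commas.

A->CC, B->A, C->B

  step 3 ⇒ step 4: BBCCAACC ⇒ A·A·B·B·CC·CC·B·B
    A ↦ CC
    B ↦ A
    C ↦ B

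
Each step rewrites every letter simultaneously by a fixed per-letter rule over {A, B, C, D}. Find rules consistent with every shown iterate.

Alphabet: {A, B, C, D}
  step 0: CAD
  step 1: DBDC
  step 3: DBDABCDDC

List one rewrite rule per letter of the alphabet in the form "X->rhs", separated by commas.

A->BD, B->ABC, C->D, D->C

  step 0 ⇒ step 1: CAD ⇒ D·BD·C
    A ↦ BD
    C ↦ D
    D ↦ C
    B ↦ ABC  (constrained at step 1)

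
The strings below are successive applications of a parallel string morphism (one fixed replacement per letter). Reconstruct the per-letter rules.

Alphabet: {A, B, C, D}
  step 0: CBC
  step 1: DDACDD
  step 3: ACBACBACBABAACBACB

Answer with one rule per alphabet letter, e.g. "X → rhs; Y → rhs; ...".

  step 0 ⇒ step 1: CBC ⇒ DD·AC·DD
    B ↦ AC
    C ↦ DD
    A ↦ B  (constrained at step 1)
    D ↦ BA  (constrained at step 1)

A->B, B->AC, C->DD, D->BA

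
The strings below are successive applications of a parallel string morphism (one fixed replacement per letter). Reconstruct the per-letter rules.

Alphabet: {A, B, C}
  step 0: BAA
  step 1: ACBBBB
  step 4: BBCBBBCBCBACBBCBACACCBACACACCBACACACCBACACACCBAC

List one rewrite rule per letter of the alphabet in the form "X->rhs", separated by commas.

A->BB, B->AC, C->CB

  step 0 ⇒ step 1: BAA ⇒ AC·BB·BB
    A ↦ BB
    B ↦ AC
    C ↦ CB  (constrained at step 1)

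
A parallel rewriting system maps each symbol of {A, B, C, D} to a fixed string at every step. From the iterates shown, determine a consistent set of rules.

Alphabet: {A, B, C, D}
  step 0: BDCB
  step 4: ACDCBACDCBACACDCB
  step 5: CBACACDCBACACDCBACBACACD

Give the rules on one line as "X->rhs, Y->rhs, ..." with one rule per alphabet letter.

A->CB, B->CD, C->A, D->C

  step 4 ⇒ step 5: ACDCBACDCBACACDCB ⇒ CB·A·C·A·CD·CB·A·C·A·CD·CB·A·CB·A·C·A·CD
    A ↦ CB
    B ↦ CD
    C ↦ A
    D ↦ C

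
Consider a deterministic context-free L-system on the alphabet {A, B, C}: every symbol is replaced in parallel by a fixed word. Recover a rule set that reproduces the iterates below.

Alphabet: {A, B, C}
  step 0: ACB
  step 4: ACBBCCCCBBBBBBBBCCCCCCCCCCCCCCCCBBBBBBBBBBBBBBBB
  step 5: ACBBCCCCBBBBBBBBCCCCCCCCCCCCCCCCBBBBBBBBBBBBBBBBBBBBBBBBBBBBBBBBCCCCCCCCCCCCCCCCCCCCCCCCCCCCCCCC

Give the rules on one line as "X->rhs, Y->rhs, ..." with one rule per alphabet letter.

  step 4 ⇒ step 5: ACBBCCCCBBBBBBBBCCCCCCCCCCCCCCCCBBBBBBBBBBBBBBBB ⇒ AC·BB·CC·CC·BB·BB·BB·BB·CC·CC·CC·CC·CC·CC·CC·CC·BB·BB·BB·BB·BB·BB·BB·BB·BB·BB·BB·BB·BB·BB·BB·BB·CC·CC·CC·CC·CC·CC·CC·CC·CC·CC·CC·CC·CC·CC·CC·CC
    A ↦ AC
    B ↦ CC
    C ↦ BB

A->AC, B->CC, C->BB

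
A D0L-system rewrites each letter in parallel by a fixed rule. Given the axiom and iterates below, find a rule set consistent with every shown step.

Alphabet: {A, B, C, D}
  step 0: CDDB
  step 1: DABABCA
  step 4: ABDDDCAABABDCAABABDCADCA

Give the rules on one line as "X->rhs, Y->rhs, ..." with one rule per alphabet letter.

A->D, B->CA, C->D, D->AB

  step 0 ⇒ step 1: CDDB ⇒ D·AB·AB·CA
    B ↦ CA
    C ↦ D
    D ↦ AB
    A ↦ D  (constrained at step 1)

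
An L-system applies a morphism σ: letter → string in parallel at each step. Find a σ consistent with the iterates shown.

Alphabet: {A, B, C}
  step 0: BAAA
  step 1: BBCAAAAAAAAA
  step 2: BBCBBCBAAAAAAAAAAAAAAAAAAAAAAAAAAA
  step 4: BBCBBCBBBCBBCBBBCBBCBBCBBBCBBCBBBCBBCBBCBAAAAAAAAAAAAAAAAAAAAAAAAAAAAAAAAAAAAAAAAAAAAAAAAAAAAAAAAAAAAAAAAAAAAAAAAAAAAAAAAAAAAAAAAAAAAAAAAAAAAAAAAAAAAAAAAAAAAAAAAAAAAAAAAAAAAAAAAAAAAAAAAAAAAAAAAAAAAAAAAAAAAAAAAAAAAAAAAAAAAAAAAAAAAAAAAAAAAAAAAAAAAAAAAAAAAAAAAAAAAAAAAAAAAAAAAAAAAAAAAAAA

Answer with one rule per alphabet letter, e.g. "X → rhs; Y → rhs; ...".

  step 1 ⇒ step 2: BBCAAAAAAAAA ⇒ BBC·BBC·B·AAA·AAA·AAA·AAA·AAA·AAA·AAA·AAA·AAA
    A ↦ AAA
    B ↦ BBC
    C ↦ B

A->AAA, B->BBC, C->B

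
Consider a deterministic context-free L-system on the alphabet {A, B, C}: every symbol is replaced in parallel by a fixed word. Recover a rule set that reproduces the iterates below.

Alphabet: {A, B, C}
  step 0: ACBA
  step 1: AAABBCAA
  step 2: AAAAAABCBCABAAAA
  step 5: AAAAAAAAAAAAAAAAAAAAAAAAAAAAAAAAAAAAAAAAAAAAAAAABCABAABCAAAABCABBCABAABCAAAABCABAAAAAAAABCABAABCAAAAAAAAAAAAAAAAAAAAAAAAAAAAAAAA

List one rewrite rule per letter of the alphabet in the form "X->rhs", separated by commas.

  step 1 ⇒ step 2: AAABBCAA ⇒ AA·AA·AA·BC·BC·AB·AA·AA
    A ↦ AA
    B ↦ BC
    C ↦ AB

A->AA, B->BC, C->AB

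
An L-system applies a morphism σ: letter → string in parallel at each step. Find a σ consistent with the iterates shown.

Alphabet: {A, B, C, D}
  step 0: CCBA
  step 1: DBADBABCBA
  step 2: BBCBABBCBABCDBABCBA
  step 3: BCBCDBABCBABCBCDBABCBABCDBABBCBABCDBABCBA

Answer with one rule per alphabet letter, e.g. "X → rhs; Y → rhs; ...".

  step 2 ⇒ step 3: BBCBABBCBABCDBABCBA ⇒ BC·BC·DBA·BC·BA·BC·BC·DBA·BC·BA·BC·DBA·B·BC·BA·BC·DBA·BC·BA
    A ↦ BA
    B ↦ BC
    C ↦ DBA
    D ↦ B

A->BA, B->BC, C->DBA, D->B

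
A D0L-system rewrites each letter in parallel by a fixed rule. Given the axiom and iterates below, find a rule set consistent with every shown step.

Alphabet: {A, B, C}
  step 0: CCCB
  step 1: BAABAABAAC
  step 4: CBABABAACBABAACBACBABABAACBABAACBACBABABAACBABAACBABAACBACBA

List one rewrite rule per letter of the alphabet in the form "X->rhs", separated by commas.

  step 0 ⇒ step 1: CCCB ⇒ BAA·BAA·BAA·C
    B ↦ C
    C ↦ BAA
    A ↦ BA  (constrained at step 1)

A->BA, B->C, C->BAA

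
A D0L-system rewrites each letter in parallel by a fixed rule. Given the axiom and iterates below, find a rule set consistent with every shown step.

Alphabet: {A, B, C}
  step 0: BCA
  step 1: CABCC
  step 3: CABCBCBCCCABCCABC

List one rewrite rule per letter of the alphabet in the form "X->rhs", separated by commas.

  step 0 ⇒ step 1: BCA ⇒ CA·BC·C
    A ↦ C
    B ↦ CA
    C ↦ BC

A->C, B->CA, C->BC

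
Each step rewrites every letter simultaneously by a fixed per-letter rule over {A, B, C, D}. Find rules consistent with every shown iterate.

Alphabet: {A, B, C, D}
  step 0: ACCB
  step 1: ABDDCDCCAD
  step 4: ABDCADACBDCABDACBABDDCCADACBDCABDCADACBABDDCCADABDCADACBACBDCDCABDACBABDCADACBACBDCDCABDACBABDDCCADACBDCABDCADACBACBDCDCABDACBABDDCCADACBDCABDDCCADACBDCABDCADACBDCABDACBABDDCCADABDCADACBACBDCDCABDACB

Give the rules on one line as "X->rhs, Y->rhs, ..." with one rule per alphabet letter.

A->ABD, B->CAD, C->DC, D->ACB

  step 0 ⇒ step 1: ACCB ⇒ ABD·DC·DC·CAD
    A ↦ ABD
    B ↦ CAD
    C ↦ DC
    D ↦ ACB  (constrained at step 1)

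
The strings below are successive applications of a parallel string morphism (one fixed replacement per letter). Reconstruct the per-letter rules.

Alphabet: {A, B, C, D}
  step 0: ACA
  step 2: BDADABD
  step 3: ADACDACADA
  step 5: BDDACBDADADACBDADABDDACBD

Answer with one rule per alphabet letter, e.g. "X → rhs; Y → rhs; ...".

  step 2 ⇒ step 3: BDADABD ⇒ A·DA·C·DA·C·A·DA
    A ↦ C
    B ↦ A
    D ↦ DA
    C ↦ BD  (constrained at step 0)

A->C, B->A, C->BD, D->DA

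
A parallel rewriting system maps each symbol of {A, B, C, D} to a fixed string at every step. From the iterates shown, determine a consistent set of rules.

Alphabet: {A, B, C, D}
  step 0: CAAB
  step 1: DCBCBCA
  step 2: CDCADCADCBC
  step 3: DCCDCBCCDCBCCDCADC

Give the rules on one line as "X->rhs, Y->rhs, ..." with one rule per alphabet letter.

  step 2 ⇒ step 3: CDCADCADCBC ⇒ DC·C·DC·BC·C·DC·BC·C·DC·A·DC
    A ↦ BC
    B ↦ A
    C ↦ DC
    D ↦ C

A->BC, B->A, C->DC, D->C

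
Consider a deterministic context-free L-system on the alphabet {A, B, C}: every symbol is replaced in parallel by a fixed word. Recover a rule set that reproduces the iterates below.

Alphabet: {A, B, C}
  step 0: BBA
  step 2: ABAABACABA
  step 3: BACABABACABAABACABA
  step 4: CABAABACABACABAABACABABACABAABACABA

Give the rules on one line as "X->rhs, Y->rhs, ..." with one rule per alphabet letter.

A->BA, B->CA, C->A

  step 3 ⇒ step 4: BACABABACABAABACABA ⇒ CA·BA·A·BA·CA·BA·CA·BA·A·BA·CA·BA·BA·CA·BA·A·BA·CA·BA
    A ↦ BA
    B ↦ CA
    C ↦ A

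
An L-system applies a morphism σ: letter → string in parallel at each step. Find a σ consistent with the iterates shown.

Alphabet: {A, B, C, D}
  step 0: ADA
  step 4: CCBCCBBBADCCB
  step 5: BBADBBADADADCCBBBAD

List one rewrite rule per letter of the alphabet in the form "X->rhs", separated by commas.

A->C, B->AD, C->B, D->CB

  step 4 ⇒ step 5: CCBCCBBBADCCB ⇒ B·B·AD·B·B·AD·AD·AD·C·CB·B·B·AD
    A ↦ C
    B ↦ AD
    C ↦ B
    D ↦ CB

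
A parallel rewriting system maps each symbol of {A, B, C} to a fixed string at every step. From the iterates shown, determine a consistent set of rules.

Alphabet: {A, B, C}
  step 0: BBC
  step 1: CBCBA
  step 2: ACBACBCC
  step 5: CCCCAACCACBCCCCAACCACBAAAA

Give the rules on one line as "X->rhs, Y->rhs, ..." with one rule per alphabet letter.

A->CC, B->CB, C->A

  step 1 ⇒ step 2: CBCBA ⇒ A·CB·A·CB·CC
    A ↦ CC
    B ↦ CB
    C ↦ A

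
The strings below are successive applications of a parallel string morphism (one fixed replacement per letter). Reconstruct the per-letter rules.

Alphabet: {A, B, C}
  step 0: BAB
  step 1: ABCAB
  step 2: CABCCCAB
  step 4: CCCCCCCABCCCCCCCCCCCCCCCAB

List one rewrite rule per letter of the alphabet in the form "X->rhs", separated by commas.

A->C, B->AB, C->CC

  step 1 ⇒ step 2: ABCAB ⇒ C·AB·CC·C·AB
    A ↦ C
    B ↦ AB
    C ↦ CC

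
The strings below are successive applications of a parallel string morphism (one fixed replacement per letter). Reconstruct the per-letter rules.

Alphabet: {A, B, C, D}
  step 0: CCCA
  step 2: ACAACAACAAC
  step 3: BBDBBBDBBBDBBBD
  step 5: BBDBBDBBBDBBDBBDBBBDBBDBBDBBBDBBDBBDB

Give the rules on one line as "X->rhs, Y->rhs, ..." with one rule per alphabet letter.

  step 2 ⇒ step 3: ACAACAACAAC ⇒ B·BD·B·B·BD·B·B·BD·B·B·BD
    A ↦ B
    C ↦ BD
    B ↦ AC  (constrained at step 3)
    D ↦ A  (constrained at step 3)

A->B, B->AC, C->BD, D->A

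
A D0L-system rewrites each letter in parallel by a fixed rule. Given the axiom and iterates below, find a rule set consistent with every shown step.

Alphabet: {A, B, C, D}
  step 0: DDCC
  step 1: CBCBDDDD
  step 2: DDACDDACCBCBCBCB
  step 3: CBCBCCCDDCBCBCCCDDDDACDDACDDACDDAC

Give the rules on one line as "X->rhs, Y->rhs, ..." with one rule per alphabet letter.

A->CCC, B->AC, C->DD, D->CB

  step 2 ⇒ step 3: DDACDDACCBCBCBCB ⇒ CB·CB·CCC·DD·CB·CB·CCC·DD·DD·AC·DD·AC·DD·AC·DD·AC
    A ↦ CCC
    B ↦ AC
    C ↦ DD
    D ↦ CB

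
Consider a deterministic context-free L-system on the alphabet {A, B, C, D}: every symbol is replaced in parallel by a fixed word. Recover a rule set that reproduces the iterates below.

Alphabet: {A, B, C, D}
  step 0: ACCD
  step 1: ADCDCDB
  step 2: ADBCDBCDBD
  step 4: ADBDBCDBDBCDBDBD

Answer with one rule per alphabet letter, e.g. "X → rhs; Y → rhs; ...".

  step 1 ⇒ step 2: ADCDCDB ⇒ AD·B·CD·B·CD·B·D
    A ↦ AD
    B ↦ D
    C ↦ CD
    D ↦ B

A->AD, B->D, C->CD, D->B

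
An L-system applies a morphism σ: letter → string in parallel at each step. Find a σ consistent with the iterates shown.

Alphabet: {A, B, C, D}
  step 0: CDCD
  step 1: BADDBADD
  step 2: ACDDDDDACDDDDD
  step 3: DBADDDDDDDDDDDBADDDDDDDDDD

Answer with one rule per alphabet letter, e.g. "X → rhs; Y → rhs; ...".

A->D, B->AC, C->BA, D->DD

  step 2 ⇒ step 3: ACDDDDDACDDDDD ⇒ D·BA·DD·DD·DD·DD·DD·D·BA·DD·DD·DD·DD·DD
    A ↦ D
    C ↦ BA
    D ↦ DD
  step 1 ⇒ step 2: BADDBADD ⇒ AC·D·DD·DD·AC·D·DD·DD
    B ↦ AC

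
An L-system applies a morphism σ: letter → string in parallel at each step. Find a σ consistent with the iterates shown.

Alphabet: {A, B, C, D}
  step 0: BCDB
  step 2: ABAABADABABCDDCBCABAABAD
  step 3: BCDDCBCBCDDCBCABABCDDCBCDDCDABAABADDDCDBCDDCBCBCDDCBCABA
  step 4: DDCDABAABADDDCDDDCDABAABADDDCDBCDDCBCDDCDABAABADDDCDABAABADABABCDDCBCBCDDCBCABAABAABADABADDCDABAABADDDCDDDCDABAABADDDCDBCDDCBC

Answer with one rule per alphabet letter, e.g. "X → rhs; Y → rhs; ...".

  step 3 ⇒ step 4: BCDDCBCBCDDCBCABABCDDCBCDDCDABAABADDDCDBCDDCBCBCDDCBCABA ⇒ DDC·D·ABA·ABA·D·DDC·D·DDC·D·ABA·ABA·D·DDC·D·BC·DDC·BC·DDC·D·ABA·ABA·D·DDC·D·ABA·ABA·D·ABA·BC·DDC·BC·BC·DDC·BC·ABA·ABA·ABA·D·ABA·DDC·D·ABA·ABA·D·DDC·D·DDC·D·ABA·ABA·D·DDC·D·BC·DDC·BC
    A ↦ BC
    B ↦ DDC
    C ↦ D
    D ↦ ABA

A->BC, B->DDC, C->D, D->ABA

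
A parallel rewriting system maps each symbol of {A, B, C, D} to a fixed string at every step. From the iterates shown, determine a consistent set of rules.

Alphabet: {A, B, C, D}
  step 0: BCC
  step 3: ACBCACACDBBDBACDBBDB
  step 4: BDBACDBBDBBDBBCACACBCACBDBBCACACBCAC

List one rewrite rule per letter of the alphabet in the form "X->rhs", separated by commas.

  step 3 ⇒ step 4: ACBCACACDBBDBACDBBDB ⇒ B·DB·AC·DB·B·DB·B·DB·BC·AC·AC·BC·AC·B·DB·BC·AC·AC·BC·AC
    A ↦ B
    B ↦ AC
    C ↦ DB
    D ↦ BC

A->B, B->AC, C->DB, D->BC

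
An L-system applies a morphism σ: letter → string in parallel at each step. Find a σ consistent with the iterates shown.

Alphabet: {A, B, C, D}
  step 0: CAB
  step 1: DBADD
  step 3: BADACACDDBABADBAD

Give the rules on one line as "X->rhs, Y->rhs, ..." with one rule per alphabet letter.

A->BA, B->DD, C->D, D->AC

  step 0 ⇒ step 1: CAB ⇒ D·BA·DD
    A ↦ BA
    B ↦ DD
    C ↦ D
    D ↦ AC  (constrained at step 1)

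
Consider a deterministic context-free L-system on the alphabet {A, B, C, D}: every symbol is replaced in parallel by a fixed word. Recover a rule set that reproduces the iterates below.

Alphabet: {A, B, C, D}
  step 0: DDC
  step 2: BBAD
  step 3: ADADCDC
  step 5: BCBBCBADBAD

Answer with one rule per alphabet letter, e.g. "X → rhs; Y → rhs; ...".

A->CD, B->AD, C->B, D->C

  step 2 ⇒ step 3: BBAD ⇒ AD·AD·CD·C
    A ↦ CD
    B ↦ AD
    D ↦ C
    C ↦ B  (constrained at step 0)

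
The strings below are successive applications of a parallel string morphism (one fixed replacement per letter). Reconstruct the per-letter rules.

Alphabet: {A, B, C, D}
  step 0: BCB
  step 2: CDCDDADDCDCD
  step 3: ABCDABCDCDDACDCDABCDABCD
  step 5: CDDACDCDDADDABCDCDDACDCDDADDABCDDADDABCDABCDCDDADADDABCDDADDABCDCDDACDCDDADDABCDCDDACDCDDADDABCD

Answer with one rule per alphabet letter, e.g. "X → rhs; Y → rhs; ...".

  step 2 ⇒ step 3: CDCDDADDCDCD ⇒ AB·CD·AB·CD·CD·DA·CD·CD·AB·CD·AB·CD
    A ↦ DA
    C ↦ AB
    D ↦ CD
    B ↦ DD  (constrained at step 0)

A->DA, B->DD, C->AB, D->CD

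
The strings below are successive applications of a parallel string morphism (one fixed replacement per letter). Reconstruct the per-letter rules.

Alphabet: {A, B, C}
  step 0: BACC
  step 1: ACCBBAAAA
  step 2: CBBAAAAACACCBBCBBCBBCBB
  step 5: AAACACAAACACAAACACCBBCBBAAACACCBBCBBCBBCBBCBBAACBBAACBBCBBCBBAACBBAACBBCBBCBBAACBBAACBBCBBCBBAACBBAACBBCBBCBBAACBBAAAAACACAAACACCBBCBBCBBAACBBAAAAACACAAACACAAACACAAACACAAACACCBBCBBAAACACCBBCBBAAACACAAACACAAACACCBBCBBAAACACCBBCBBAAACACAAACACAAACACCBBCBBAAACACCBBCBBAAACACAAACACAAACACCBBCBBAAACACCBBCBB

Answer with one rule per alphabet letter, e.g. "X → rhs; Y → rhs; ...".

A->CBB, B->AC, C->AA

  step 1 ⇒ step 2: ACCBBAAAA ⇒ CBB·AA·AA·AC·AC·CBB·CBB·CBB·CBB
    A ↦ CBB
    B ↦ AC
    C ↦ AA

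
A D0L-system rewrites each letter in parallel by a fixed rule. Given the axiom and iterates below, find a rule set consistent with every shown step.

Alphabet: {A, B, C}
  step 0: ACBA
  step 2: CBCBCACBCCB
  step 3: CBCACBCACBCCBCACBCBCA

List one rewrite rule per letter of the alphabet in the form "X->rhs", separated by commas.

A->C, B->CA, C->CB

  step 2 ⇒ step 3: CBCBCACBCCB ⇒ CB·CA·CB·CA·CB·C·CB·CA·CB·CB·CA
    A ↦ C
    B ↦ CA
    C ↦ CB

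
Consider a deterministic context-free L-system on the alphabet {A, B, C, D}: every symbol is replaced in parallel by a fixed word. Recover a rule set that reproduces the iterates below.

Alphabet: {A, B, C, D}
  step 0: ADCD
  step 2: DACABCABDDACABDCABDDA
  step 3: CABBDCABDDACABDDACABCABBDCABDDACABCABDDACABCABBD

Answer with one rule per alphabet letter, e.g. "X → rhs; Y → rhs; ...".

  step 2 ⇒ step 3: DACABCABDDACABDCABDDA ⇒ CAB·BD·CA·BD·DA·CA·BD·DA·CAB·CAB·BD·CA·BD·DA·CAB·CA·BD·DA·CAB·CAB·BD
    A ↦ BD
    B ↦ DA
    C ↦ CA
    D ↦ CAB

A->BD, B->DA, C->CA, D->CAB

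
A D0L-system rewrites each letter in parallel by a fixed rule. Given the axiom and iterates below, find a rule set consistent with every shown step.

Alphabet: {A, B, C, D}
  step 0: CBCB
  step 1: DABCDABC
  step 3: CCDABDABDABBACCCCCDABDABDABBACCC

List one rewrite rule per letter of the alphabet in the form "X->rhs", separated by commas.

A->C, B->C, C->DAB, D->BAC

  step 0 ⇒ step 1: CBCB ⇒ DAB·C·DAB·C
    B ↦ C
    C ↦ DAB
    A ↦ C  (constrained at step 1)
    D ↦ BAC  (constrained at step 1)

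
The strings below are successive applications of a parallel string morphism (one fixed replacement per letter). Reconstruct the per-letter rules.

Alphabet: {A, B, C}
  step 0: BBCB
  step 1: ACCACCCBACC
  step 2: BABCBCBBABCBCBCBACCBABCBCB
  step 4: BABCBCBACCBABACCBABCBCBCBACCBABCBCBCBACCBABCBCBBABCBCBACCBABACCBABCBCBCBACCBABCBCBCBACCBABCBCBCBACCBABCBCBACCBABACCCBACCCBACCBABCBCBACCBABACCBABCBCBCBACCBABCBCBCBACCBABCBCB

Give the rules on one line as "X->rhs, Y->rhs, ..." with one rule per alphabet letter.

A->BAB, B->ACC, C->CB

  step 1 ⇒ step 2: ACCACCCBACC ⇒ BAB·CB·CB·BAB·CB·CB·CB·ACC·BAB·CB·CB
    A ↦ BAB
    B ↦ ACC
    C ↦ CB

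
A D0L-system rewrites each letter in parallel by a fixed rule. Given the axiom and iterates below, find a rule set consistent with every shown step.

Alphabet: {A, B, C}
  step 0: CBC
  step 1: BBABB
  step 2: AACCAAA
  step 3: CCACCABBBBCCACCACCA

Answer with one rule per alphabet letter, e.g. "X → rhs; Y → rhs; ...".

A->CCA, B->A, C->BB

  step 2 ⇒ step 3: AACCAAA ⇒ CCA·CCA·BB·BB·CCA·CCA·CCA
    A ↦ CCA
    C ↦ BB
  step 0 ⇒ step 1: CBC ⇒ BB·A·BB
    B ↦ A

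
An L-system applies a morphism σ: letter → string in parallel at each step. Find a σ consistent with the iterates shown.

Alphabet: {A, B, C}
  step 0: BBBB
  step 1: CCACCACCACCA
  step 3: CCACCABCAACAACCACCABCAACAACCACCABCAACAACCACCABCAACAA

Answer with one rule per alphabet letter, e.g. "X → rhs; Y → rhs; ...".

A->CAA, B->CCA, C->B

  step 0 ⇒ step 1: BBBB ⇒ CCA·CCA·CCA·CCA
    B ↦ CCA
    A ↦ CAA  (constrained at step 1)
    C ↦ B  (constrained at step 1)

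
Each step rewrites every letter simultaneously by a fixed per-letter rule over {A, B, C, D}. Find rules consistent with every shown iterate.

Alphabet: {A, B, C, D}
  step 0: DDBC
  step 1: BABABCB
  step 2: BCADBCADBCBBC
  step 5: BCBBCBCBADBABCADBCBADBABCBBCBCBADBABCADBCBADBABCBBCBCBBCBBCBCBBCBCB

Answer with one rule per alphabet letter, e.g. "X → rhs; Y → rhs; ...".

  step 1 ⇒ step 2: BABABCB ⇒ BC·AD·BC·AD·BC·B·BC
    A ↦ AD
    B ↦ BC
    C ↦ B
  step 0 ⇒ step 1: DDBC ⇒ BA·BA·BC·B
    D ↦ BA

A->AD, B->BC, C->B, D->BA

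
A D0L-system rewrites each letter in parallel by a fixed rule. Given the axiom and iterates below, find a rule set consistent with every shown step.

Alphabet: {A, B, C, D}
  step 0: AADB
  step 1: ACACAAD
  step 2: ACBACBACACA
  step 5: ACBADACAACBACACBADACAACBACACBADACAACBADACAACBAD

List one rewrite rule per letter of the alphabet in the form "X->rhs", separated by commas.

  step 1 ⇒ step 2: ACACAAD ⇒ AC·B·AC·B·AC·AC·A
    A ↦ AC
    C ↦ B
    D ↦ A
  step 0 ⇒ step 1: AADB ⇒ AC·AC·A·AD
    B ↦ AD

A->AC, B->AD, C->B, D->A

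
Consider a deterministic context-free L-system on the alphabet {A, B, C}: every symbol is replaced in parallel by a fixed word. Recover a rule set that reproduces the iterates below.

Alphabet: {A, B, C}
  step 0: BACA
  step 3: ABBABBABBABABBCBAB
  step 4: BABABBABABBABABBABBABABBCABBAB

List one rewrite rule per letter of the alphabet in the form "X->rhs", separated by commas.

  step 3 ⇒ step 4: ABBABBABBABABBCBAB ⇒ B·AB·AB·B·AB·AB·B·AB·AB·B·AB·B·AB·AB·BC·AB·B·AB
    A ↦ B
    B ↦ AB
    C ↦ BC

A->B, B->AB, C->BC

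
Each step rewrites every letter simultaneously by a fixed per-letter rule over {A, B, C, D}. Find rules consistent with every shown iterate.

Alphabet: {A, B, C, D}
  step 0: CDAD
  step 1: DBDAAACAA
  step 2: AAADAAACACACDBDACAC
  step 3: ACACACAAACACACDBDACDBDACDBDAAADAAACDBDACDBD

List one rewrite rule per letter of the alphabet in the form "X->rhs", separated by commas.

  step 2 ⇒ step 3: AAADAAACACACDBDACAC ⇒ AC·AC·AC·AA·AC·AC·AC·DBD·AC·DBD·AC·DBD·AA·AD·AA·AC·DBD·AC·DBD
    A ↦ AC
    B ↦ AD
    C ↦ DBD
    D ↦ AA

A->AC, B->AD, C->DBD, D->AA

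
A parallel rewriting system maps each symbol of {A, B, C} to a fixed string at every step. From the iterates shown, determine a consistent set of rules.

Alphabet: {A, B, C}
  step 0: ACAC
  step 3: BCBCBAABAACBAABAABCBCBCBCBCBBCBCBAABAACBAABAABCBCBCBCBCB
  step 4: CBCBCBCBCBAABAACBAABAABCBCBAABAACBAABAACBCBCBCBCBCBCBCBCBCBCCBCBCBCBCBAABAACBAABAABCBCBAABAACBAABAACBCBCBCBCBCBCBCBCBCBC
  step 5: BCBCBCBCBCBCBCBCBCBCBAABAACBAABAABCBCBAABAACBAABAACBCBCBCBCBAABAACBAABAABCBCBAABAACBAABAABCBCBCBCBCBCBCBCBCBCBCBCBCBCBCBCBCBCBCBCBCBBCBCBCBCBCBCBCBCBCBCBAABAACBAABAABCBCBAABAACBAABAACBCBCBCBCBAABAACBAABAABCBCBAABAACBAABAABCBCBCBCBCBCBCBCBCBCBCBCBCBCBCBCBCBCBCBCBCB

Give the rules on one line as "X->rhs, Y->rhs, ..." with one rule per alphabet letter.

  step 4 ⇒ step 5: CBCBCBCBCBAABAACBAABAABCBCBAABAACBAABAACBCBCBCBCBCBCBCBCBCBCCBCBCBCBCBAABAACBAABAABCBCBAABAACBAABAACBCBCBCBCBCBCBCBCBCBC ⇒ BCB·C·BCB·C·BCB·C·BCB·C·BCB·C·BAA·BAA·C·BAA·BAA·BCB·C·BAA·BAA·C·BAA·BAA·C·BCB·C·BCB·C·BAA·BAA·C·BAA·BAA·BCB·C·BAA·BAA·C·BAA·BAA·BCB·C·BCB·C·BCB·C·BCB·C·BCB·C·BCB·C·BCB·C·BCB·C·BCB·C·BCB·C·BCB·BCB·C·BCB·C·BCB·C·BCB·C·BCB·C·BAA·BAA·C·BAA·BAA·BCB·C·BAA·BAA·C·BAA·BAA·C·BCB·C·BCB·C·BAA·BAA·C·BAA·BAA·BCB·C·BAA·BAA·C·BAA·BAA·BCB·C·BCB·C·BCB·C·BCB·C·BCB·C·BCB·C·BCB·C·BCB·C·BCB·C·BCB·C·BCB
    A ↦ BAA
    B ↦ C
    C ↦ BCB

A->BAA, B->C, C->BCB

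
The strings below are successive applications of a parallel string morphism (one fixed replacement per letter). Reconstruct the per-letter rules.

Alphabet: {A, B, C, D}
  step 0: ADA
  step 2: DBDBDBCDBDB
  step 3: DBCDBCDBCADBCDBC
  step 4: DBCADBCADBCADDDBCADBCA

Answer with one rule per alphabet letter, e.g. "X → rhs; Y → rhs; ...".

A->DD, B->C, C->A, D->DB

  step 3 ⇒ step 4: DBCDBCDBCADBCDBC ⇒ DB·C·A·DB·C·A·DB·C·A·DD·DB·C·A·DB·C·A
    A ↦ DD
    B ↦ C
    C ↦ A
    D ↦ DB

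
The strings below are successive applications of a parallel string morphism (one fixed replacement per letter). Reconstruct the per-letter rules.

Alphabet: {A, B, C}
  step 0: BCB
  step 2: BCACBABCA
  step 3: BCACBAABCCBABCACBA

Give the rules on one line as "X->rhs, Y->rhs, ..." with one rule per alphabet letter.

A->CBA, B->BC, C->A

  step 2 ⇒ step 3: BCACBABCA ⇒ BC·A·CBA·A·BC·CBA·BC·A·CBA
    A ↦ CBA
    B ↦ BC
    C ↦ A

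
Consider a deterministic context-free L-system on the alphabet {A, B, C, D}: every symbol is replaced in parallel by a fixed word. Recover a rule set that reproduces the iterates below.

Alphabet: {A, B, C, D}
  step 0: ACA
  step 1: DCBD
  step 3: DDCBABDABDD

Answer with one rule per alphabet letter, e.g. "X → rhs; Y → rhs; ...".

A->D, B->AB, C->CB, D->AA

  step 0 ⇒ step 1: ACA ⇒ D·CB·D
    A ↦ D
    C ↦ CB
    B ↦ AB  (constrained at step 1)
    D ↦ AA  (constrained at step 1)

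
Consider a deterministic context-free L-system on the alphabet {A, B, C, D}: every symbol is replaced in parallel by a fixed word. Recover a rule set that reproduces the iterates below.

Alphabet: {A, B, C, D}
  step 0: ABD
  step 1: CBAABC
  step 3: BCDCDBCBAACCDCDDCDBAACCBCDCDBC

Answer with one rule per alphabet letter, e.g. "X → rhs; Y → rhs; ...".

  step 0 ⇒ step 1: ABD ⇒ C·BAA·BC
    A ↦ C
    B ↦ BAA
    D ↦ BC
    C ↦ DCD  (constrained at step 1)

A->C, B->BAA, C->DCD, D->BC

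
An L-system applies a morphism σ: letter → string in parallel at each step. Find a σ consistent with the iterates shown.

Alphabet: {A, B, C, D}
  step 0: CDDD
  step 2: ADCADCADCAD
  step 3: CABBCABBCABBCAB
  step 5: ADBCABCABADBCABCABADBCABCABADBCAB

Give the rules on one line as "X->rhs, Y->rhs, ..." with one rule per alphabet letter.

  step 2 ⇒ step 3: ADCADCADCAD ⇒ C·AB·B·C·AB·B·C·AB·B·C·AB
    A ↦ C
    C ↦ B
    D ↦ AB
    B ↦ AD  (constrained at step 3)

A->C, B->AD, C->B, D->AB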